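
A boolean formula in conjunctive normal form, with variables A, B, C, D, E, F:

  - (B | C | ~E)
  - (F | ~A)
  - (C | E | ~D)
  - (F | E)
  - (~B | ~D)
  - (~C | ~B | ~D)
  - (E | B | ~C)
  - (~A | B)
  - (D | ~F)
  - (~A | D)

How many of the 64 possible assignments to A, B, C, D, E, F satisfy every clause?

Satisfying assignments:
  A=F B=F C=T D=F E=T F=F
  A=F B=F C=T D=T E=T F=F
  A=F B=F C=T D=T E=T F=T
  A=F B=T C=F D=F E=T F=F
  A=F B=T C=T D=F E=T F=F
Count: 5.

5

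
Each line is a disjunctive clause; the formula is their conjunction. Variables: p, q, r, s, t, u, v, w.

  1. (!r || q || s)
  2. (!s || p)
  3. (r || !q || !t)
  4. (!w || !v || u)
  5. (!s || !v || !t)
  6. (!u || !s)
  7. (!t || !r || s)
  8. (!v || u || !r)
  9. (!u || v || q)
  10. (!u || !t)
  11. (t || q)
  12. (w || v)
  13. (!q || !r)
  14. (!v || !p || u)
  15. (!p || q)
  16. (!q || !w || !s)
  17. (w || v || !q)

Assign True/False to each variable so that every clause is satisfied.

p=T, q=T, r=F, s=F, t=F, u=T, v=T, w=T

Set p = True and propagate.
  then q is forced to True.
  then r is forced to False.
  then t is forced to False.
Branch on s: take s = False.
For the remaining variables, u = True, v = True, w = True works.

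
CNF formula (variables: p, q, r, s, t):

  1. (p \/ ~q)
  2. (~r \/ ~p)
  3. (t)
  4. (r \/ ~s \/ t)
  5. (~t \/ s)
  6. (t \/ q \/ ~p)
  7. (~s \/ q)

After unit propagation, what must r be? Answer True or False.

Unit clause (t) sets t = True.
In (s \/ ~t), ~t is now false; s must hold, so s = True.
(~s \/ q) with s = True leaves only q, so q = True.
(p \/ ~q): since q = True, the clause reduces to (p). p = True.
(~p \/ ~r) with p = True leaves only ~r, so r = False.

False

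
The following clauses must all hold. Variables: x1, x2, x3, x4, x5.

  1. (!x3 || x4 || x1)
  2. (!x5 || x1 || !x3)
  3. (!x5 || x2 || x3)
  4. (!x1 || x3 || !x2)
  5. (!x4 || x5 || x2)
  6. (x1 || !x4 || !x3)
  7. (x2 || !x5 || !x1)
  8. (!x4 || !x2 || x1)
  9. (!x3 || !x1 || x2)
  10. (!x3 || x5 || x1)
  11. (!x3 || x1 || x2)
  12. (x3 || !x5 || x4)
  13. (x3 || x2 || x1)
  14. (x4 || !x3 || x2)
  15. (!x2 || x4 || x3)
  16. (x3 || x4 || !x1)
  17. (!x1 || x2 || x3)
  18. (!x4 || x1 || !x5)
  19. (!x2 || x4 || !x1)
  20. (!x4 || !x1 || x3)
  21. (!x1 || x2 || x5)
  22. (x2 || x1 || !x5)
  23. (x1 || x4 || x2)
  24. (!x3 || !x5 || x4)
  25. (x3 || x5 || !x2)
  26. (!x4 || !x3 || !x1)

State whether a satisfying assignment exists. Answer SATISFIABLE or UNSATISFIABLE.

UNSATISFIABLE

x1 = True:
  x3 = True:
    propagation gives x2=True, x4=True; an empty clause results — contradiction.
  x3 = False:
    propagation gives x2=False; an empty clause results — contradiction.
x1 = False:
  x3 = True:
    propagation gives x4=True; an empty clause results — contradiction.
  x3 = False:
    propagation gives x2=True, x4=False; an empty clause results — contradiction.
Every branch closes, so no satisfying assignment exists.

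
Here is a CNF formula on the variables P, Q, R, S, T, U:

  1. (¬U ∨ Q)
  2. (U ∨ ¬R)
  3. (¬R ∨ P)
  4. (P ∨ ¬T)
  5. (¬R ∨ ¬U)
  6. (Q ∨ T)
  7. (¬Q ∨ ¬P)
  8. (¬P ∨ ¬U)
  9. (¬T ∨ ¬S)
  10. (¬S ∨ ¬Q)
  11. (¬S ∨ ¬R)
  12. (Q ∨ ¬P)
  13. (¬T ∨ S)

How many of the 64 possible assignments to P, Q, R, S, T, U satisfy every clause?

Satisfying assignments:
  P=0 Q=1 R=0 S=0 T=0 U=0
  P=0 Q=1 R=0 S=0 T=0 U=1
Count: 2.

2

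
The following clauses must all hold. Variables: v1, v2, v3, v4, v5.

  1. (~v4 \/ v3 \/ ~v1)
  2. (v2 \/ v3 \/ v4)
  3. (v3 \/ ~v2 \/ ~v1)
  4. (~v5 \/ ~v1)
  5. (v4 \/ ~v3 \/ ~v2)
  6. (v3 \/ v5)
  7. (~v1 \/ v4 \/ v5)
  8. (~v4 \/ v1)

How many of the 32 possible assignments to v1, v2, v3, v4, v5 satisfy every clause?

5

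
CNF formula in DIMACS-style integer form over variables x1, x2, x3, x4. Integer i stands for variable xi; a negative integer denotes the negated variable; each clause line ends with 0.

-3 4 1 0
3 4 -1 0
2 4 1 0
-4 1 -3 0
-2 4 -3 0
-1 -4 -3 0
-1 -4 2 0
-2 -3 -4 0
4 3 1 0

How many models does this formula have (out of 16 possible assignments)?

4

Satisfying assignments:
  x1=F x2=F x3=F x4=T
  x1=F x2=T x3=F x4=T
  x1=T x2=F x3=T x4=F
  x1=T x2=T x3=F x4=T
Count: 4.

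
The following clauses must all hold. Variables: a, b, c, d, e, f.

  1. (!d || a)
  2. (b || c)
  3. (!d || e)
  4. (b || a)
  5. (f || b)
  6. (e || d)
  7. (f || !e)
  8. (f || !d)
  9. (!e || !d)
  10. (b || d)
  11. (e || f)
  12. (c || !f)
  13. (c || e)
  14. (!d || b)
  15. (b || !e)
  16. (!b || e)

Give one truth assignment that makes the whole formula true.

Pure literal: a appears only positively; assign a = True.
Pure literal: c appears only positively; assign c = True.
Set b = True and propagate.
  then e is forced to True.
  then f is forced to True.
  then d is forced to False.
Every clause has at least one true literal under this assignment.

a = True, b = True, c = True, d = False, e = True, f = True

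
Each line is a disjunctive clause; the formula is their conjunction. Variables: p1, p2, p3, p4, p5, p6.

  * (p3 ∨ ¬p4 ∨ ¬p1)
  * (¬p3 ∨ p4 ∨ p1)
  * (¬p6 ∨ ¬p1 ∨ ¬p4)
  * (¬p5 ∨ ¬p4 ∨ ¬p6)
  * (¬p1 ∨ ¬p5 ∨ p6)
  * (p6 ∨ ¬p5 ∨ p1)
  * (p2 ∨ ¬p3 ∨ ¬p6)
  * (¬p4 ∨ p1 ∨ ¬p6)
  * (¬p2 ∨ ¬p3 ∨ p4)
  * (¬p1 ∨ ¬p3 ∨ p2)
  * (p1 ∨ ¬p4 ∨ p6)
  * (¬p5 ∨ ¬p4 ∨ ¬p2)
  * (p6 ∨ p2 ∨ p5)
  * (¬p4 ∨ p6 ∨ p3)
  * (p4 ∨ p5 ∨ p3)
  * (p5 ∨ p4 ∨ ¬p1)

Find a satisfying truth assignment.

p1 = False, p2 = True, p3 = False, p4 = False, p5 = True, p6 = True

Branch on p1: take p1 = False.
For the remaining variables, p2 = True, p3 = False, p4 = False, p5 = True, p6 = True works.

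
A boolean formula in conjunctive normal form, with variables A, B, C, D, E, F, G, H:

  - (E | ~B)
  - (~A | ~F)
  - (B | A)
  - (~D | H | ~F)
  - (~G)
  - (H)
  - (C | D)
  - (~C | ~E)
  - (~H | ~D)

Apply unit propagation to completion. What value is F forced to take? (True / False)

False

(~G) is a unit clause: G = False.
(H) is a unit clause: H = True.
(~H | ~D) with H = True leaves only ~D, so D = False.
(D | C) with D = False leaves only C, so C = True.
From (~E | ~C) and C = True: E = False.
In (E | ~B), E is now false; ~B must hold, so B = False.
(A | B): since B = False, the clause reduces to (A). A = True.
In (~A | ~F), ~A is now false; ~F must hold, so F = False.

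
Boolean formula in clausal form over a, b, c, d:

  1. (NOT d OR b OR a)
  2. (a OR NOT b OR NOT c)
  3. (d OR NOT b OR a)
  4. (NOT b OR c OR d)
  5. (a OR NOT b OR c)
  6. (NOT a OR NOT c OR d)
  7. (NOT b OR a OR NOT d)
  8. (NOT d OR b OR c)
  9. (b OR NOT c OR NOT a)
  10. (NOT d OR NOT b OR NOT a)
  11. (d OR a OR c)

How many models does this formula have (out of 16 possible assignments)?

The models are:
  a=0 b=0 c=1 d=0
  a=1 b=0 c=0 d=0
That's 2 in total.

2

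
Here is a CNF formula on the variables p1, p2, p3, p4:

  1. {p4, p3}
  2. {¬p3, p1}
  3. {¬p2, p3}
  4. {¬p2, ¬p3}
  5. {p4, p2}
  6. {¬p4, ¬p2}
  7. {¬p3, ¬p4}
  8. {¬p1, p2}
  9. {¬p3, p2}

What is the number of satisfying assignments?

Satisfying assignments:
  p1=F p2=F p3=F p4=T
Count: 1.

1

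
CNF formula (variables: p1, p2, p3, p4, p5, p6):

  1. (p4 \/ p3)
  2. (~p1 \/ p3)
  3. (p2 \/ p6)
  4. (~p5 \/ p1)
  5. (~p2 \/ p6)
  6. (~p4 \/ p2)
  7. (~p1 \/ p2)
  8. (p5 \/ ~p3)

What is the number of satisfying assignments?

Satisfying assignments:
  p1=0 p2=1 p3=0 p4=1 p5=0 p6=1
  p1=1 p2=1 p3=1 p4=0 p5=1 p6=1
  p1=1 p2=1 p3=1 p4=1 p5=1 p6=1
That's 3 in total.

3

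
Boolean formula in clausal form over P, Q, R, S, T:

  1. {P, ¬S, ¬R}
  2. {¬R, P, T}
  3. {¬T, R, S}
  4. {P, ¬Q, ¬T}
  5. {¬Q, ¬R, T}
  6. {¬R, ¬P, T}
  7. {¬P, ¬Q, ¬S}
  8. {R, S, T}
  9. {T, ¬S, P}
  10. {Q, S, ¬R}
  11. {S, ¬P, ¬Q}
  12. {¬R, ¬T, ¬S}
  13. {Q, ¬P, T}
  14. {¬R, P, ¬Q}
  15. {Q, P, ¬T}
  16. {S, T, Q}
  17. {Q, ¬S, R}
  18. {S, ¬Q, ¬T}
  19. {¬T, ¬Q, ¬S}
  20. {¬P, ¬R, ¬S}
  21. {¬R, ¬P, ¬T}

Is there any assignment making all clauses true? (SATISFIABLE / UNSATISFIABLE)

T = True:
  S = True:
    propagation gives R=False, Q=True; an empty clause results — contradiction.
  S = False:
    propagation gives R=True, Q=True; an empty clause results — contradiction.
T = False:
  P = True:
    propagation gives R=False, S=True, Q=False; an empty clause results — contradiction.
  P = False:
    propagation gives R=False, S=True; an empty clause results — contradiction.
Every branch closes, so no satisfying assignment exists.

UNSATISFIABLE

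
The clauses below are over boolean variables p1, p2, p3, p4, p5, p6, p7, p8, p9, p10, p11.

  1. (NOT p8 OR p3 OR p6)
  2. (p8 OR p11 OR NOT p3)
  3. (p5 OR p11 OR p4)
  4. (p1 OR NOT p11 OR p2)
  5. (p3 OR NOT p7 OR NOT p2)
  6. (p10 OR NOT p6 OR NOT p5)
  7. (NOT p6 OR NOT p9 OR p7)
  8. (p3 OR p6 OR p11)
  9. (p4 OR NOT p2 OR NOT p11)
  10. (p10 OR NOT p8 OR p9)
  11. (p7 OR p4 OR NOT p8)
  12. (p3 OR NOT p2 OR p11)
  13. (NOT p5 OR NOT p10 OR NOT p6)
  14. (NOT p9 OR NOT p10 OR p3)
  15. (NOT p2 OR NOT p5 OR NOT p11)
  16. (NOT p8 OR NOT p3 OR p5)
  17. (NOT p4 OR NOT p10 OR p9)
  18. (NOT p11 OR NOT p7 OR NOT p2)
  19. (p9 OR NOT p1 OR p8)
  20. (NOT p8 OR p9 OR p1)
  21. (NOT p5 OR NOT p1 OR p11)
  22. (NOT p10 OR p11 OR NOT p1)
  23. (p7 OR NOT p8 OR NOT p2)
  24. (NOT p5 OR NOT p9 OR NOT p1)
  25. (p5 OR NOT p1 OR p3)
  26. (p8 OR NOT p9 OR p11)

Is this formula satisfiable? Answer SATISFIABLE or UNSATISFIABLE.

SATISFIABLE

Try p1 = True.
Branch on p2: take p2 = False.
Set p3 = True and propagate.
For the remaining variables, p4 = False, p5 = False, p6 = True, p7 = True, p8 = False, p9 = True, p10 = True, p11 = True works.
So p1=True, p2=False, p3=True, p4=False, p5=False, p6=True, p7=True, p8=False, p9=True, p10=True, p11=True is a satisfying assignment.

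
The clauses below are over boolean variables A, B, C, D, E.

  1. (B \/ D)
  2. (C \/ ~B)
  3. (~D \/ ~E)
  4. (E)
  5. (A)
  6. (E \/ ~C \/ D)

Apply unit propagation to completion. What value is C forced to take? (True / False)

(E) stands alone — E = True.
(~D \/ ~E) with E = True leaves only ~D, so D = False.
In (D \/ B), D is now false; B must hold, so B = True.
(~B \/ C) with B = True leaves only C, so C = True.

True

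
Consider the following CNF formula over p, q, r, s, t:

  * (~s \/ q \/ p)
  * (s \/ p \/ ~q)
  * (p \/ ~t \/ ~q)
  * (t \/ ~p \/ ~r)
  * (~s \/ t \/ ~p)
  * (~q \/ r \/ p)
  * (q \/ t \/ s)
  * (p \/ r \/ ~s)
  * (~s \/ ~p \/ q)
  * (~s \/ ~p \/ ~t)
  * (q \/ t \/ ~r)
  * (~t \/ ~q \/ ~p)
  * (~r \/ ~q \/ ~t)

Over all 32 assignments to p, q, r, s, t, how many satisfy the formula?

6

The models are:
  p=0 q=0 r=0 s=0 t=1
  p=0 q=0 r=1 s=0 t=1
  p=0 q=1 r=1 s=1 t=0
  p=1 q=0 r=0 s=0 t=1
  p=1 q=0 r=1 s=0 t=1
  p=1 q=1 r=0 s=0 t=0
That's 6 in total.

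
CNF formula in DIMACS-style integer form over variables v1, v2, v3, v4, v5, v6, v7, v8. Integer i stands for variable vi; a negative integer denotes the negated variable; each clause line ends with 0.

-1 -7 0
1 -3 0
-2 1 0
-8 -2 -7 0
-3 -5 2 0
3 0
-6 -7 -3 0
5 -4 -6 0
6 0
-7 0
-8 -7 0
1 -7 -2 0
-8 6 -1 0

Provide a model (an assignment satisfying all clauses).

v1=True, v2=True, v3=True, v4=False, v5=True, v6=True, v7=False, v8=True

(v3) is a unit clause, so v3 = True.
(v1) is a unit clause, so v1 = True.
(~v7) is a unit clause, so v7 = False.
The clause (v6) is unit: v6 must be True.
Pure literal: v2 appears only positively; assign v2 = True.
Pure literal: v4 appears only negated; assign v4 = False.
v5, v8 are now unconstrained; take v5 = True, v8 = True.
Every clause has at least one true literal under this assignment.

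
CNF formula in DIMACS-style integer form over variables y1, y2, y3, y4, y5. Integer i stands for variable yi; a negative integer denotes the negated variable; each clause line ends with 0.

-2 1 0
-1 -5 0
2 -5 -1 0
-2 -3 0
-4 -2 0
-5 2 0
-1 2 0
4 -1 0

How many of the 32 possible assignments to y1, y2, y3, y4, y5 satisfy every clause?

4

Satisfying assignments:
  y1=F y2=F y3=F y4=F y5=F
  y1=F y2=F y3=F y4=T y5=F
  y1=F y2=F y3=T y4=F y5=F
  y1=F y2=F y3=T y4=T y5=F
That's 4 in total.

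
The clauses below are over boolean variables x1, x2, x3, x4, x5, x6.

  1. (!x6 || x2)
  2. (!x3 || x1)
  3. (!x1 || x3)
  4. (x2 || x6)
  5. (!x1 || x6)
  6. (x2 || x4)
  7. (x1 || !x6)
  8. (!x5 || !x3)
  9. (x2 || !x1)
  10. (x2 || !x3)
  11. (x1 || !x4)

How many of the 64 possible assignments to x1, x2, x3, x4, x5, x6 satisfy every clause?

Satisfying assignments:
  x1=F x2=T x3=F x4=F x5=F x6=F
  x1=F x2=T x3=F x4=F x5=T x6=F
  x1=T x2=T x3=T x4=F x5=F x6=T
  x1=T x2=T x3=T x4=T x5=F x6=T
Count: 4.

4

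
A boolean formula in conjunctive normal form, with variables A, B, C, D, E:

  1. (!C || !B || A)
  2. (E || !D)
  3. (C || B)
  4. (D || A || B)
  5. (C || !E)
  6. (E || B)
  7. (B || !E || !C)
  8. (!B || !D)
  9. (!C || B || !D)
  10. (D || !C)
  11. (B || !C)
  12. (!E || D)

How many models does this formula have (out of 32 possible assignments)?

2

The models are:
  A=0 B=1 C=0 D=0 E=0
  A=1 B=1 C=0 D=0 E=0
Count: 2.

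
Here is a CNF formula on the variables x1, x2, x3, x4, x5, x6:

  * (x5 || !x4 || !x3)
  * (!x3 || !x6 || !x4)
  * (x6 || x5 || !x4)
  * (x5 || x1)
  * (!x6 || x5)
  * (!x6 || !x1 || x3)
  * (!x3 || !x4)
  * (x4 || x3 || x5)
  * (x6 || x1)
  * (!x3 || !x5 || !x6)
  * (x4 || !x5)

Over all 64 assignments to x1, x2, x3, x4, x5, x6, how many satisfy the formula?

The models are:
  x1=F x2=F x3=F x4=T x5=T x6=T
  x1=F x2=T x3=F x4=T x5=T x6=T
  x1=T x2=F x3=F x4=T x5=T x6=F
  x1=T x2=F x3=T x4=F x5=F x6=F
  x1=T x2=T x3=F x4=T x5=T x6=F
  x1=T x2=T x3=T x4=F x5=F x6=F
That's 6 in total.

6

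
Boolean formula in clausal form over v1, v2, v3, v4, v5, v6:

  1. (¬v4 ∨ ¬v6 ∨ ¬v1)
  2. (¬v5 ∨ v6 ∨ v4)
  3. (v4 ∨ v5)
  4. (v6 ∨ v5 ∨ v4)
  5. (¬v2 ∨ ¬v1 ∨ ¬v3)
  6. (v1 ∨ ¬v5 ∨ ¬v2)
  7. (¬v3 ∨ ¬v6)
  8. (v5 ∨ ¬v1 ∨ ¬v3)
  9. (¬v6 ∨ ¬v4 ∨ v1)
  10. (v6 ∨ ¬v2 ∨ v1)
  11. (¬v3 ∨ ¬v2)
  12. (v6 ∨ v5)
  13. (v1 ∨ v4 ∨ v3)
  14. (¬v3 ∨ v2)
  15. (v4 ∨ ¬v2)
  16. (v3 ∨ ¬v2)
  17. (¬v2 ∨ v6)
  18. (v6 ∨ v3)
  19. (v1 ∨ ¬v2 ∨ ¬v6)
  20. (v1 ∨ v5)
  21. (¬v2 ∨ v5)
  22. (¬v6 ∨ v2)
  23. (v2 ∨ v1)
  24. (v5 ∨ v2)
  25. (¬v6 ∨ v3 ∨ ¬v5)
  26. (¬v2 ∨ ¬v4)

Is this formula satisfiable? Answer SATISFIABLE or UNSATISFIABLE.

UNSATISFIABLE

v2 = True:
  propagation gives v3=False; an empty clause results — contradiction.
v2 = False:
  propagation gives v3=False, v6=True; an empty clause results — contradiction.
Every branch closes, so no satisfying assignment exists.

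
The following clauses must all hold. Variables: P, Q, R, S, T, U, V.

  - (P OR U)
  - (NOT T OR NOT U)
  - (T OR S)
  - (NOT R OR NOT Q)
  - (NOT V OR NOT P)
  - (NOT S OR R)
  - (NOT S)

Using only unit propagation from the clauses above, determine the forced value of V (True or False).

False

Unit clause (NOT S) sets S = False.
(T OR S) with S = False leaves only T, so T = True.
In (NOT T OR NOT U), NOT T is now false; NOT U must hold, so U = False.
From (U OR P) and U = False: P = True.
(NOT P OR NOT V) with P = True leaves only NOT V, so V = False.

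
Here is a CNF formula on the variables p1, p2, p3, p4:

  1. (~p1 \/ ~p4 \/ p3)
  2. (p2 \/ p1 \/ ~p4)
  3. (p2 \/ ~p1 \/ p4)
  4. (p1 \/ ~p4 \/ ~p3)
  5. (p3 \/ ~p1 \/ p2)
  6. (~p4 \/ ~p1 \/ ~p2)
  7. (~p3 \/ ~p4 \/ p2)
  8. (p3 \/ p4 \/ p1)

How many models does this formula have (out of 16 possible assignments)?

The models are:
  p1=0 p2=0 p3=1 p4=0
  p1=0 p2=1 p3=0 p4=1
  p1=0 p2=1 p3=1 p4=0
  p1=1 p2=1 p3=0 p4=0
  p1=1 p2=1 p3=1 p4=0
Count: 5.

5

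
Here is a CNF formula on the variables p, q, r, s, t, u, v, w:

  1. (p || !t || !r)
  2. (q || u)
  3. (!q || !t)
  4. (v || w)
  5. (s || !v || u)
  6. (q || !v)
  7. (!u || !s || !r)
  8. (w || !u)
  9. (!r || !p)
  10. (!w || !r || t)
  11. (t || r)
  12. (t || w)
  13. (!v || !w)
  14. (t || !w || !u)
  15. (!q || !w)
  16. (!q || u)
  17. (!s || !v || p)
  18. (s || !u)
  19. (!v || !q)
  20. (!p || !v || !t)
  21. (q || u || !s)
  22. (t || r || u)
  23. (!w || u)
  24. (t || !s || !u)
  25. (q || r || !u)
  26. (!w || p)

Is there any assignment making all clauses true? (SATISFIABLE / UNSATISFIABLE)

UNSATISFIABLE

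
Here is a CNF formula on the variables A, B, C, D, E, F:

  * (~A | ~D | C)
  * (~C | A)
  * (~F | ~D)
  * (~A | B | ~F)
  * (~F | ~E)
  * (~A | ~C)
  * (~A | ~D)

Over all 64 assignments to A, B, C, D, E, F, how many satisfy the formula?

15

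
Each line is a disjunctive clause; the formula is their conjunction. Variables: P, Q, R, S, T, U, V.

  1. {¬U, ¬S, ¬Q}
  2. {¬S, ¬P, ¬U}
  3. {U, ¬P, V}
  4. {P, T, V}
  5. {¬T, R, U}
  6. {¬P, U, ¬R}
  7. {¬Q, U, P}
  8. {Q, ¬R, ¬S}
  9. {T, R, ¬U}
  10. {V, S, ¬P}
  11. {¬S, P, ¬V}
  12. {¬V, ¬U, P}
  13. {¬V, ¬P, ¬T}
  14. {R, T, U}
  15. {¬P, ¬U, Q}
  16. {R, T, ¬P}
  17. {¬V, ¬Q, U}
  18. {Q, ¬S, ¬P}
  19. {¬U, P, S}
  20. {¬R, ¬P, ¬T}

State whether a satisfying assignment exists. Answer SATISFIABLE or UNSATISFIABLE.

SATISFIABLE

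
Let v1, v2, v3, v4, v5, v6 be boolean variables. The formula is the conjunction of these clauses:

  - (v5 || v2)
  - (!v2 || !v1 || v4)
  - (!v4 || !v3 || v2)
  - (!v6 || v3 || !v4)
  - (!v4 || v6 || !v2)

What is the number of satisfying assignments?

22

Split on v2, then v4.
  v2=T, v4=T: remaining (v1,v3,v5,v6) ∈ {(F,T,F,T); (F,T,T,T); (T,T,F,T); (T,T,T,T)} — 4.
  v2=T, v4=F: forces v1=F; v3, v5, v6 free → 2^3 = 8.
  v2=F, v4=T: remaining (v1,v3,v5,v6) ∈ {(F,F,T,F); (T,F,T,F)} — 2.
  v2=F, v4=F: forces v5=T; v1, v3, v6 free → 2^3 = 8.
Total: 4 + 8 + 2 + 8 = 22.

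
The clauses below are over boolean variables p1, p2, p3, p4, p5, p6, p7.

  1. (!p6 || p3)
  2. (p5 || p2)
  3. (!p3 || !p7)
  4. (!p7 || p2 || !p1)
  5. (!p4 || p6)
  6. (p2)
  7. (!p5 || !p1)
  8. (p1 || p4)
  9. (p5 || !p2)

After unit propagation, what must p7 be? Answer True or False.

False

(p2) is a unit clause: p2 = True.
(!p2 || p5) with p2 = True leaves only p5, so p5 = True.
In (!p5 || !p1), !p5 is now false; !p1 must hold, so p1 = False.
From (p1 || p4) and p1 = False: p4 = True.
(!p4 || p6): since p4 = True, the clause reduces to (p6). p6 = True.
(!p6 || p3): since p6 = True, the clause reduces to (p3). p3 = True.
From (!p7 || !p3) and p3 = True: p7 = False.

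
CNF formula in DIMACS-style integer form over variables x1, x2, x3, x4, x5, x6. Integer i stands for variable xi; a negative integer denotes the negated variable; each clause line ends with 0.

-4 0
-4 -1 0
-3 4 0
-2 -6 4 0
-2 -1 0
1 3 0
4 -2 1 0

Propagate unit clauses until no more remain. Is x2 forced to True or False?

(¬x4) stands alone — x4 = False.
In (¬x3 ∨ x4), x4 is now false; ¬x3 must hold, so x3 = False.
In (x1 ∨ x3), x3 is now false; x1 must hold, so x1 = True.
In (¬x1 ∨ ¬x2), ¬x1 is now false; ¬x2 must hold, so x2 = False.

False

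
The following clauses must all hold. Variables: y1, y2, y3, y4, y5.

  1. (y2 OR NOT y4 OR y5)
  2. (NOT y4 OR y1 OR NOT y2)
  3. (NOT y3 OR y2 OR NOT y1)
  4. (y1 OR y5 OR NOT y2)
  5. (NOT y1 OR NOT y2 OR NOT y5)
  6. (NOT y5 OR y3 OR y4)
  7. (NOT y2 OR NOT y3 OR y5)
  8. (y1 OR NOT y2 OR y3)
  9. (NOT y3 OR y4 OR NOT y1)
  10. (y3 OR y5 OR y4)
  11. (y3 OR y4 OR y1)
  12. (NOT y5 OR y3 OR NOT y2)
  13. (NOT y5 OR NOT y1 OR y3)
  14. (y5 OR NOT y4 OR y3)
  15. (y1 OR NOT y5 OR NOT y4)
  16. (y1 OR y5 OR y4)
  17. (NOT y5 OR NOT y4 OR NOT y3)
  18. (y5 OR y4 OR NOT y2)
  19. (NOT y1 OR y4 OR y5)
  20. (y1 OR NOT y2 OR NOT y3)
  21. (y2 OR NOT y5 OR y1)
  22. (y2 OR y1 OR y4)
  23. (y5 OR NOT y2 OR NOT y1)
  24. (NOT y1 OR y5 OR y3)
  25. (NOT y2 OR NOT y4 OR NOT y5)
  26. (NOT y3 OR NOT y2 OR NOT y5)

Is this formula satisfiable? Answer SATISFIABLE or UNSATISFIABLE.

UNSATISFIABLE

y5 = True:
  y1 = True:
    propagation gives y2=False, y3=False; an empty clause results — contradiction.
  y1 = False:
    propagation gives y4=False, y3=True, y2=False; an empty clause results — contradiction.
y5 = False:
  y1 = True:
    propagation gives y4=True, y2=True; an empty clause results — contradiction.
  y1 = False:
    propagation gives y2=False, y4=False; an empty clause results — contradiction.
Every branch closes, so no satisfying assignment exists.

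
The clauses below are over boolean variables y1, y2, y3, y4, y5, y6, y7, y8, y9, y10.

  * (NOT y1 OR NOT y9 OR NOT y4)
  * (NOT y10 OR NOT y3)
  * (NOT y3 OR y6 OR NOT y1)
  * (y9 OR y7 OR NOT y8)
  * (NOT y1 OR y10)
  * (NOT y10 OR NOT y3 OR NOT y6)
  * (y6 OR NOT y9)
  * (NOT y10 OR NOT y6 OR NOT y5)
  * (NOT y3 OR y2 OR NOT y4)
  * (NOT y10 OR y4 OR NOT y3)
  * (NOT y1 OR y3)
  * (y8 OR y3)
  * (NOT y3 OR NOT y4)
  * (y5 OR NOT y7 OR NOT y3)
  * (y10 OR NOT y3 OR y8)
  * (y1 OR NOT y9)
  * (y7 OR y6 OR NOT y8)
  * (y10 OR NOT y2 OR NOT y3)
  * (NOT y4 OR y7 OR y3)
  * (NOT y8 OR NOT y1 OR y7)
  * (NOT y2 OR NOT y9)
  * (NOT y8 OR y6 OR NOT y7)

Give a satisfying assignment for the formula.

y1 = F, y2 = T, y3 = F, y4 = F, y5 = T, y6 = T, y7 = T, y8 = T, y9 = F, y10 = F

Check each clause:
  1. (NOT y9 OR NOT y1 OR NOT y4) — NOT y4 is true.
  2. (NOT y3 OR NOT y10) — NOT y3 is true.
  3. (y6 OR NOT y1 OR NOT y3) — NOT y3 is true.
  4. (y9 OR y7 OR NOT y8) — y7 is true.
  5. (NOT y1 OR y10) — NOT y1 is true.
  6. (NOT y3 OR NOT y6 OR NOT y10) — NOT y3 is true.
  7. (NOT y9 OR y6) — y6 is true.
  8. (NOT y10 OR NOT y6 OR NOT y5) — NOT y10 is true.
  9. (y2 OR NOT y3 OR NOT y4) — y2 is true.
  10. (NOT y3 OR NOT y10 OR y4) — NOT y3 is true.
  11. (NOT y1 OR y3) — NOT y1 is true.
  12. (y3 OR y8) — y8 is true.
  13. (NOT y3 OR NOT y4) — NOT y4 is true.
  14. (y5 OR NOT y3 OR NOT y7) — y5 is true.
  15. (y10 OR y8 OR NOT y3) — y8 is true.
  16. (NOT y9 OR y1) — NOT y9 is true.
  17. (y6 OR NOT y8 OR y7) — y6 is true.
  18. (NOT y2 OR y10 OR NOT y3) — NOT y3 is true.
  19. (y3 OR NOT y4 OR y7) — NOT y4 is true.
  20. (NOT y8 OR y7 OR NOT y1) — NOT y1 is true.
  21. (NOT y9 OR NOT y2) — NOT y9 is true.
  22. (y6 OR NOT y7 OR NOT y8) — y6 is true.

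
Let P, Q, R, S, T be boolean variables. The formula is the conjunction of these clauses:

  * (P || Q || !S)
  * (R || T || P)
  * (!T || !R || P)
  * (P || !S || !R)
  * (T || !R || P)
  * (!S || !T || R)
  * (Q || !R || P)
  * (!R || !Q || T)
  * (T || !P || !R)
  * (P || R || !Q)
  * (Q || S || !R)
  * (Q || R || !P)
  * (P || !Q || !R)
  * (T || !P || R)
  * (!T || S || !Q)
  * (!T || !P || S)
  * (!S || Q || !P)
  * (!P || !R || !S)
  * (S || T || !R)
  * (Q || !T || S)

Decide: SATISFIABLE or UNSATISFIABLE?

UNSATISFIABLE

R = True:
  P = True:
    propagation gives T=True, S=True; an empty clause results — contradiction.
  P = False:
    propagation gives T=False; an empty clause results — contradiction.
R = False:
  P = True:
    propagation gives Q=True, T=True, S=False; an empty clause results — contradiction.
  P = False:
    propagation gives T=True, S=False, Q=False; an empty clause results — contradiction.
Every branch closes, so no satisfying assignment exists.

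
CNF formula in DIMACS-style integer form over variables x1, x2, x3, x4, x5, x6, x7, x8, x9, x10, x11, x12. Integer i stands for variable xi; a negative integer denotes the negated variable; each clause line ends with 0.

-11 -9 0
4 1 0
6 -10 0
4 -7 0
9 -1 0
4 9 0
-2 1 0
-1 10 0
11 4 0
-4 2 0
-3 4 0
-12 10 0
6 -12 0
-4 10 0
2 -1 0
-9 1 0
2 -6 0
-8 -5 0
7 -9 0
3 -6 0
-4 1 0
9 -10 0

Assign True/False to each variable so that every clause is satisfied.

x1=True  x2=True  x3=True  x4=True  x5=False  x6=True  x7=True  x8=False  x9=True  x10=True  x11=False  x12=True

x5 occurs only negated in the remaining clauses — set x5 = False.
Pure literal: x8 appears only negated; assign x8 = False.
Set x1 = True and propagate.
  then x9 is forced to True.
  then x11 is forced to False.
  then x10 is forced to True.
  then x6 is forced to True.
  then x4 is forced to True.
  then x2 is forced to True.
  then x7 is forced to True.
  then x3 is forced to True.
x12 is now unconstrained; take x12 = True.
Check each clause:
  1. (NOT x11 OR NOT x9) — NOT x11 is true.
  2. (x4 OR x1) — x1 is true.
  3. (NOT x10 OR x6) — x6 is true.
  4. (x4 OR NOT x7) — x4 is true.
  5. (x9 OR NOT x1) — x9 is true.
  6. (x4 OR x9) — x9 is true.
  7. (x1 OR NOT x2) — x1 is true.
  8. (NOT x1 OR x10) — x10 is true.
  9. (x4 OR x11) — x4 is true.
  10. (x2 OR NOT x4) — x2 is true.
  11. (NOT x3 OR x4) — x4 is true.
  12. (NOT x12 OR x10) — x10 is true.
  13. (x6 OR NOT x12) — x6 is true.
  14. (x10 OR NOT x4) — x10 is true.
  15. (NOT x1 OR x2) — x2 is true.
  16. (NOT x9 OR x1) — x1 is true.
  17. (x2 OR NOT x6) — x2 is true.
  18. (NOT x8 OR NOT x5) — NOT x8 is true.
  19. (x7 OR NOT x9) — x7 is true.
  20. (NOT x6 OR x3) — x3 is true.
  21. (NOT x4 OR x1) — x1 is true.
  22. (x9 OR NOT x10) — x9 is true.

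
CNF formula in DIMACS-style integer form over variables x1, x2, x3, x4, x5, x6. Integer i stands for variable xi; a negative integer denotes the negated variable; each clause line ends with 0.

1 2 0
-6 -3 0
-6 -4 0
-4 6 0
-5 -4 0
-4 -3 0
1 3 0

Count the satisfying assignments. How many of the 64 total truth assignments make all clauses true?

14

Case analysis on x4 and x3:
  x4=1, x3=1: a clause becomes empty — 0.
  x4=1, x3=0: a clause becomes empty — 0.
  x4=0, x3=1: x5 free; 3 ways for (x1,x2,x6) × 2^1 = 6.
  x4=0, x3=0: forces x1=1; x2, x5, x6 free → 2^3 = 8.
Total: 0 + 0 + 6 + 8 = 14.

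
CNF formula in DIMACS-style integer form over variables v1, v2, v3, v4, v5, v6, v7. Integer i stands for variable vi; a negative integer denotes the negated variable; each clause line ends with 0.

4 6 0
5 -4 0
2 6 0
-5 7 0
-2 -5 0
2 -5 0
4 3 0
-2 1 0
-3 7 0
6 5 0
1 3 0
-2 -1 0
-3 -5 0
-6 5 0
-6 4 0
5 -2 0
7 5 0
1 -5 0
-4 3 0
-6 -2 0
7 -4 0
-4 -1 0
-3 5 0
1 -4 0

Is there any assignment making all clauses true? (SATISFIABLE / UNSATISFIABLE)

v5 = True:
  propagation gives v7=True, v2=False; an empty clause results — contradiction.
v5 = False:
  propagation gives v4=False, v6=True; an empty clause results — contradiction.
Every branch closes, so no satisfying assignment exists.

UNSATISFIABLE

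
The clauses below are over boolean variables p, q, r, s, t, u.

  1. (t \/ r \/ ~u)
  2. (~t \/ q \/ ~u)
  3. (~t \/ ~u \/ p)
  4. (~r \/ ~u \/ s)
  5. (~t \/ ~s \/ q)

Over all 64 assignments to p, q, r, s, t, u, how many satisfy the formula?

35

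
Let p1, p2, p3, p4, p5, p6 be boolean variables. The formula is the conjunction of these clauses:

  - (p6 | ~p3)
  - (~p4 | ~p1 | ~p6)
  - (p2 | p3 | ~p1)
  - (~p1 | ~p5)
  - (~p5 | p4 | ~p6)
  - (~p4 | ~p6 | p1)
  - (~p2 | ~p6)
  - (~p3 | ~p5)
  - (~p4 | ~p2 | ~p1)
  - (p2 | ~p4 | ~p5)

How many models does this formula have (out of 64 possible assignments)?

11

Split on p1, then p4.
  p1=1, p4=1: a clause becomes empty — 0.
  p1=1, p4=0: remaining (p2,p3,p5,p6) ∈ {(0,1,0,1); (1,0,0,0)} — 2.
  p1=0, p4=1: remaining (p2,p3,p5,p6) ∈ {(0,0,0,0); (1,0,0,0); (1,0,1,0)} — 3.
  p1=0, p4=0: 6 of the 16 assignments to (p2,p3,p5,p6) work.
Total: 0 + 2 + 3 + 6 = 11.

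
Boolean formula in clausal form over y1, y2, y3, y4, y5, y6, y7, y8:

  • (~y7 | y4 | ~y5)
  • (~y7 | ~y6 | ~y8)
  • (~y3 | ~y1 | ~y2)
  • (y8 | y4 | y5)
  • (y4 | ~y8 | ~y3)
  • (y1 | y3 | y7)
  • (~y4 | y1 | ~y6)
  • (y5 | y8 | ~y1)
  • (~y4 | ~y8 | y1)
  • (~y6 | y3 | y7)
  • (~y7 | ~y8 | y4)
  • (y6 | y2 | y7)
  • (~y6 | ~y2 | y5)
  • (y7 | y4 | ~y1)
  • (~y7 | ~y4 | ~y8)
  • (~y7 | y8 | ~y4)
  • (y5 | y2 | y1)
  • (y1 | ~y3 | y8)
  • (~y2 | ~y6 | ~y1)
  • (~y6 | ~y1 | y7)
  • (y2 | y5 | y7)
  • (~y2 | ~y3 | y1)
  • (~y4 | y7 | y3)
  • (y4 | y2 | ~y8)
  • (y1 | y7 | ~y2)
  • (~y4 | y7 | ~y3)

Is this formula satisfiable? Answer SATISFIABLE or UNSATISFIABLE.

UNSATISFIABLE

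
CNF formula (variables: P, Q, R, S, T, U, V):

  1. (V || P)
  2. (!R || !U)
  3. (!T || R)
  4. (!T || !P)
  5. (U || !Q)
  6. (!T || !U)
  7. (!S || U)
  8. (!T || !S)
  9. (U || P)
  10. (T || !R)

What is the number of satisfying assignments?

14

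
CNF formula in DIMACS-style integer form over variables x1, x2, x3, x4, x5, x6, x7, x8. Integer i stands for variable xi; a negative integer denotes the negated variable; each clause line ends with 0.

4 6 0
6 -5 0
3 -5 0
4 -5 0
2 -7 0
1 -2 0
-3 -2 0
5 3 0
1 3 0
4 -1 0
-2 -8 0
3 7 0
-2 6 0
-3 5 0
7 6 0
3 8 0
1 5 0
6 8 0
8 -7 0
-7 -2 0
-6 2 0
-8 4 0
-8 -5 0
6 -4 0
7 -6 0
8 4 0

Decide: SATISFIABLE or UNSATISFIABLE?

UNSATISFIABLE

x6 = True:
  propagation gives x2=True, x1=True, x3=False, x5=False; an empty clause results — contradiction.
x6 = False:
  propagation gives x4=True; an empty clause results — contradiction.
Every branch closes, so no satisfying assignment exists.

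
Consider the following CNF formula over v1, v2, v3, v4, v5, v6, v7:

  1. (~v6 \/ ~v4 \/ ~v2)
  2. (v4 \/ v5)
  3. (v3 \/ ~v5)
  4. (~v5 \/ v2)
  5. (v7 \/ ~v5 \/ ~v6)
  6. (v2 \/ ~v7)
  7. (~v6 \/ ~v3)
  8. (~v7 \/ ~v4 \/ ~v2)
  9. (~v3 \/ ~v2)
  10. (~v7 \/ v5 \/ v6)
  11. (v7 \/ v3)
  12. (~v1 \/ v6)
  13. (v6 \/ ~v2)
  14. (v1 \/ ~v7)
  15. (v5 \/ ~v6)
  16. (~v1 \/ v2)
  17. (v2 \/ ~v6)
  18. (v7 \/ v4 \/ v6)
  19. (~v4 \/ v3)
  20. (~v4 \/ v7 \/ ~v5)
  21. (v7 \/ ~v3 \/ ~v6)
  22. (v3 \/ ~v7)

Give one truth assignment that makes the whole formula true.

Branch on v1: take v1 = False.
  then v7 is forced to False.
  then v3 is forced to True.
  then v6 is forced to False.
  then v2 is forced to False.
  then v5 is forced to False.
  then v4 is forced to True.

v1=0  v2=0  v3=1  v4=1  v5=0  v6=0  v7=0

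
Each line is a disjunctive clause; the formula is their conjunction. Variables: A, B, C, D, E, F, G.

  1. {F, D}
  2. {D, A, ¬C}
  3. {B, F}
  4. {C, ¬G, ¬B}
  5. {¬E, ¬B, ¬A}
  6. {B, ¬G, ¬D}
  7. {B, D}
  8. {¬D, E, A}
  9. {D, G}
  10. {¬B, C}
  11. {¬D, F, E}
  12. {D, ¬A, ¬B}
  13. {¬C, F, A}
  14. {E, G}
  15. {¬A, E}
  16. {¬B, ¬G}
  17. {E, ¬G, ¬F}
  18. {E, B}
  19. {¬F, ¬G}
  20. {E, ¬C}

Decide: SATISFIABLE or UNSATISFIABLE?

SATISFIABLE

Set A = False and propagate.
Set B = True and propagate.
  then C is forced to True.
  then D is forced to True.
  then E is forced to True.
  then F is forced to True.
  then G is forced to False.
So A = False, B = True, C = True, D = True, E = True, F = True, G = False is a satisfying assignment.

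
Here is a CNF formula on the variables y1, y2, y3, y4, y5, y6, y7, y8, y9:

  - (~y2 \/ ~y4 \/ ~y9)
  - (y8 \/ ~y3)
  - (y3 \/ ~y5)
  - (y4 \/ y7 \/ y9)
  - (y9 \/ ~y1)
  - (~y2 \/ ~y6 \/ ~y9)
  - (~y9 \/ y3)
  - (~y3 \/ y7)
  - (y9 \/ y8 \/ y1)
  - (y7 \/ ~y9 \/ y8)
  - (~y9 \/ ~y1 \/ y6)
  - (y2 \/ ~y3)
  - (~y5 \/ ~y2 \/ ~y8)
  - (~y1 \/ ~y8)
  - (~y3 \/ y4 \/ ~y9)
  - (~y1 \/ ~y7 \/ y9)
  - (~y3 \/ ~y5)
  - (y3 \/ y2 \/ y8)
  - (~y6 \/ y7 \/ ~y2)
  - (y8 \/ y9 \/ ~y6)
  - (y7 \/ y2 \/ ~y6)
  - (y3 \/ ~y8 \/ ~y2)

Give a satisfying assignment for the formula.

y1 = False  y2 = True  y3 = True  y4 = True  y5 = False  y6 = True  y7 = True  y8 = True  y9 = False

Pure literal: y5 appears only negated; assign y5 = False.
Set y1 = False and propagate.
Set y2 = True and propagate.
Set y3 = True and propagate.
  then y8 is forced to True.
  then y7 is forced to True.
The remaining clauses are satisfied by y4 = True, y6 = True, y9 = False.
Every clause has at least one true literal under this assignment.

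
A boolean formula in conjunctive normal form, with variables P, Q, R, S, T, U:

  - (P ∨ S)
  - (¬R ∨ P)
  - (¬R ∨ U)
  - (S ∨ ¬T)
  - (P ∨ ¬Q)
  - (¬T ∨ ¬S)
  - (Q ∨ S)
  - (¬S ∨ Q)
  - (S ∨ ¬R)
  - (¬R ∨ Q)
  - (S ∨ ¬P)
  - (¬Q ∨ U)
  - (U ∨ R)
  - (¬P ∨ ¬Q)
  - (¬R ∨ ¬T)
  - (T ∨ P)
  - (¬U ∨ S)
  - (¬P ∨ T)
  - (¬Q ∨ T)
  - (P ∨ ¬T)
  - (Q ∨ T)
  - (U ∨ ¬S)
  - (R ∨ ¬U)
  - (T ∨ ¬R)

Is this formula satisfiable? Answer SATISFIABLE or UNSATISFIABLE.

S = True:
  propagation gives T=False, Q=True; an empty clause results — contradiction.
S = False:
  propagation gives P=True; an empty clause results — contradiction.
Every branch closes, so no satisfying assignment exists.

UNSATISFIABLE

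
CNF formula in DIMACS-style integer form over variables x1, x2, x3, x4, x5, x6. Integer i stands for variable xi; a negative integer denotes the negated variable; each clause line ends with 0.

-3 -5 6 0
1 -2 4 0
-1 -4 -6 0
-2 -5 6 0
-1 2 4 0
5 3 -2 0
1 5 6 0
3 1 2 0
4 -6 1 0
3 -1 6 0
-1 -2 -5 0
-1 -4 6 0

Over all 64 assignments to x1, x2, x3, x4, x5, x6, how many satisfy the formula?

The models are:
  x1=0 x2=0 x3=1 x4=1 x5=0 x6=1
  x1=0 x2=0 x3=1 x4=1 x5=1 x6=1
  x1=0 x2=1 x3=0 x4=1 x5=1 x6=1
  x1=0 x2=1 x3=1 x4=1 x5=0 x6=1
  x1=0 x2=1 x3=1 x4=1 x5=1 x6=1
  x1=1 x2=1 x3=1 x4=0 x5=0 x6=0
  x1=1 x2=1 x3=1 x4=0 x5=0 x6=1
Count: 7.

7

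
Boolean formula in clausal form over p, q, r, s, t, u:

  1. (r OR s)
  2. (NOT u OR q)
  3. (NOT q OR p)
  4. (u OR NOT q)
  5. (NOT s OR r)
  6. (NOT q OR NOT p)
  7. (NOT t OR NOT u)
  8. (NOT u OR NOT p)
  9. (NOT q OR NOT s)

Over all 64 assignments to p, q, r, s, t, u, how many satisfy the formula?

Satisfying assignments:
  p=F q=F r=T s=F t=F u=F
  p=F q=F r=T s=F t=T u=F
  p=F q=F r=T s=T t=F u=F
  p=F q=F r=T s=T t=T u=F
  p=T q=F r=T s=F t=F u=F
  p=T q=F r=T s=F t=T u=F
  p=T q=F r=T s=T t=F u=F
  p=T q=F r=T s=T t=T u=F
Count: 8.

8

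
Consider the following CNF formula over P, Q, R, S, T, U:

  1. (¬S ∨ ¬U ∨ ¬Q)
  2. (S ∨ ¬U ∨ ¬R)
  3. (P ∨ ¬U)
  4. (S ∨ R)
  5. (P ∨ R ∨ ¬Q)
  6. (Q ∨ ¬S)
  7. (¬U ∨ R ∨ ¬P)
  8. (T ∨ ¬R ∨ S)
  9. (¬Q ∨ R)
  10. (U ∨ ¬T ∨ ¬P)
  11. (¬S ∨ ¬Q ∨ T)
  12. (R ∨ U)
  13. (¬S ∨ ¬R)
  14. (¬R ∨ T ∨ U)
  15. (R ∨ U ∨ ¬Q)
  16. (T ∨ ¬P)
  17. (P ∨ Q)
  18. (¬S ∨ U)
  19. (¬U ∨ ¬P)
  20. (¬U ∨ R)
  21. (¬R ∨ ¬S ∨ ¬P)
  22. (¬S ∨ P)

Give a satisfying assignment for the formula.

P=0  Q=1  R=1  S=0  T=1  U=0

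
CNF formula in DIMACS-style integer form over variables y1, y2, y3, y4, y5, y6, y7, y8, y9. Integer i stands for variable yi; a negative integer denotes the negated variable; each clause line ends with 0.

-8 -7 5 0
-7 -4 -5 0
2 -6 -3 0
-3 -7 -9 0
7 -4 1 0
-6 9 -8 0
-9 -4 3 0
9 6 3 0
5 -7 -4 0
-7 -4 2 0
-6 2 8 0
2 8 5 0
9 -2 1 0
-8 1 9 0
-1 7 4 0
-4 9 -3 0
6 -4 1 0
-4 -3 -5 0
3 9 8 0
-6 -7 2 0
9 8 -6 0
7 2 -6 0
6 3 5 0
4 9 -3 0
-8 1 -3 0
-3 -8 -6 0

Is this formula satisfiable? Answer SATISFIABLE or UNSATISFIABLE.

SATISFIABLE

Try y1 = False.
Try y2 = True.
  then y9 is forced to True.
Set y3 = False and propagate.
  then y4 is forced to False.
The remaining clauses are satisfied by y5 = True, y6 = False, y7 = False, y8 = True.
Every clause has at least one true literal under this assignment.
So y1 = F, y2 = T, y3 = F, y4 = F, y5 = T, y6 = F, y7 = F, y8 = T, y9 = T is a satisfying assignment.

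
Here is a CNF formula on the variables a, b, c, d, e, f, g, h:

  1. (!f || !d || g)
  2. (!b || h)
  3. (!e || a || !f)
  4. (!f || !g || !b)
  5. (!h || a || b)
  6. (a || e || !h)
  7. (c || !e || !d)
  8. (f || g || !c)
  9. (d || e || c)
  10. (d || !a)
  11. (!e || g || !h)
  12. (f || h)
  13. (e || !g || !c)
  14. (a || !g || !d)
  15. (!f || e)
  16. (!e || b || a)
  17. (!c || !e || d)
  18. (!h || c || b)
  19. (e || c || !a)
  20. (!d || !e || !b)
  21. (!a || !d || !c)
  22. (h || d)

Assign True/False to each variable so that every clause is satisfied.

Try a = False.
Set b = True and propagate.
  then h is forced to True.
  then e is forced to True.
  then f is forced to False.
  then g is forced to True.
  then d is forced to False.
  then c is forced to False.
Every clause has at least one true literal under this assignment.

a = False, b = True, c = False, d = False, e = True, f = False, g = True, h = True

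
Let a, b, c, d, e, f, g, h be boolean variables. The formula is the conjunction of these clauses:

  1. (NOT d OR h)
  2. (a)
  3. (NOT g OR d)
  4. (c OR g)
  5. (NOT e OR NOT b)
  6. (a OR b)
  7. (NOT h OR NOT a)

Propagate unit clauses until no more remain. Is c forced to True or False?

True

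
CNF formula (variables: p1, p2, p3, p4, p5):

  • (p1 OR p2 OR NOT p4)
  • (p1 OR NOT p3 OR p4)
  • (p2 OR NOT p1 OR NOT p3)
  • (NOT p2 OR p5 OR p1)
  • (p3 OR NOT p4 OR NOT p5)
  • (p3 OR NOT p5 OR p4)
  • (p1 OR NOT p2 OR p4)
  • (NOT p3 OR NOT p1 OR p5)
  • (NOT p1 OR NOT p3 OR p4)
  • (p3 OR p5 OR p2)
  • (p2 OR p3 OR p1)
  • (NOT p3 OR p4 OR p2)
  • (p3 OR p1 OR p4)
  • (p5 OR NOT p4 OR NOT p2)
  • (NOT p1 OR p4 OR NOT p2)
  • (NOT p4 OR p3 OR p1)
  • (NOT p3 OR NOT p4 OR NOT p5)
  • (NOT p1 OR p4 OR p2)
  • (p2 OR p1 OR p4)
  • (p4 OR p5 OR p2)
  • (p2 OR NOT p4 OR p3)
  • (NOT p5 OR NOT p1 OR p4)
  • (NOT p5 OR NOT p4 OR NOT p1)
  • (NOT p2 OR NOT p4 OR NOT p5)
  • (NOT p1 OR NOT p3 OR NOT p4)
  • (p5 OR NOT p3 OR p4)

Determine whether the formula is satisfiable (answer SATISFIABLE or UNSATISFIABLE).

UNSATISFIABLE

p4 = True:
  p3 = True:
    propagation gives p5=False, p1=False, p2=True; an empty clause results — contradiction.
  p3 = False:
    propagation gives p5=False, p2=True; an empty clause results — contradiction.
p4 = False:
  p1 = True:
    propagation gives p3=False, p5=False, p2=True; an empty clause results — contradiction.
  p1 = False:
    propagation gives p3=False; an empty clause results — contradiction.
Every branch closes, so no satisfying assignment exists.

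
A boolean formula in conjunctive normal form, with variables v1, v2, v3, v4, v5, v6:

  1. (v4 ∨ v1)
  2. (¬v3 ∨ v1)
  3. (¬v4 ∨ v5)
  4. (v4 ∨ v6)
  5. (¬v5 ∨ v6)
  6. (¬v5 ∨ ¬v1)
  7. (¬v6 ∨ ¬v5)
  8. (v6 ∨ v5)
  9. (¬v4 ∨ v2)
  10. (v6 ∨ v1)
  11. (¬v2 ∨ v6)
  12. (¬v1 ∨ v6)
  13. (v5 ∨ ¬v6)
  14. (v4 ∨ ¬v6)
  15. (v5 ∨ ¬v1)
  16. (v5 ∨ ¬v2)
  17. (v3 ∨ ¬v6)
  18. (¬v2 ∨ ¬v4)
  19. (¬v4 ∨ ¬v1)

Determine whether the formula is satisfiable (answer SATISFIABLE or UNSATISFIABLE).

UNSATISFIABLE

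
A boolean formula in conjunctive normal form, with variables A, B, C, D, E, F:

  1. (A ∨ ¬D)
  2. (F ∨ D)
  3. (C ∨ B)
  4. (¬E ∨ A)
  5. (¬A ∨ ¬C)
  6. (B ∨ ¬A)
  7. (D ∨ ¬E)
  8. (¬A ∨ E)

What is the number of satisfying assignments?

Satisfying assignments:
  A=0 B=0 C=1 D=0 E=0 F=1
  A=0 B=1 C=0 D=0 E=0 F=1
  A=0 B=1 C=1 D=0 E=0 F=1
  A=1 B=1 C=0 D=1 E=1 F=0
  A=1 B=1 C=0 D=1 E=1 F=1
That's 5 in total.

5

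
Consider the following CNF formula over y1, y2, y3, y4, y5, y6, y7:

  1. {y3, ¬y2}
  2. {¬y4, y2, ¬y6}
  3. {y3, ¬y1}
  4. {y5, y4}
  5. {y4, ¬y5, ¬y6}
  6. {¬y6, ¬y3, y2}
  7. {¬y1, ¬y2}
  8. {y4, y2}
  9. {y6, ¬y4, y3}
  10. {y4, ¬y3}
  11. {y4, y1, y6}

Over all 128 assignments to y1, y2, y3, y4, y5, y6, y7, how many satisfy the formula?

Case analysis on y4 and y2:
  y4=1, y2=1: forces y1=0; y3=1; y5, y6, y7 free → 2^3 = 8.
  y4=1, y2=0: forces y3=1; y6=0; y1, y5, y7 free → 2^3 = 8.
  y4=0, y2=1: a clause becomes empty — 0.
  y4=0, y2=0: a clause becomes empty — 0.
Total: 8 + 8 + 0 + 0 = 16.

16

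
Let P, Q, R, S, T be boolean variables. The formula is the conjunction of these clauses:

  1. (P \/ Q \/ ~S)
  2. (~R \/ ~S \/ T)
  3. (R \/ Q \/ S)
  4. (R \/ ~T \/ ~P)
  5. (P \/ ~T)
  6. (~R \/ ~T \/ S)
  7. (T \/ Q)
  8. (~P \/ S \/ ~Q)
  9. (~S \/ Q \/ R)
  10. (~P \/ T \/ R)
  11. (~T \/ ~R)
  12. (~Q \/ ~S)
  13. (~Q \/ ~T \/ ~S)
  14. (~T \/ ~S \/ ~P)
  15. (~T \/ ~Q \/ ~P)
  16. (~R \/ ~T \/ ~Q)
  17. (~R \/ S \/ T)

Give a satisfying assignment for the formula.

P=F, Q=T, R=F, S=F, T=F

Check each clause:
  1. (Q \/ ~S \/ P) — Q is true.
  2. (T \/ ~S \/ ~R) — ~R is true.
  3. (Q \/ S \/ R) — Q is true.
  4. (R \/ ~P \/ ~T) — ~T is true.
  5. (P \/ ~T) — ~T is true.
  6. (~R \/ ~T \/ S) — ~T is true.
  7. (T \/ Q) — Q is true.
  8. (~Q \/ S \/ ~P) — ~P is true.
  9. (Q \/ ~S \/ R) — Q is true.
  10. (T \/ R \/ ~P) — ~P is true.
  11. (~R \/ ~T) — ~T is true.
  12. (~Q \/ ~S) — ~S is true.
  13. (~Q \/ ~T \/ ~S) — ~T is true.
  14. (~S \/ ~P \/ ~T) — ~T is true.
  15. (~T \/ ~Q \/ ~P) — ~T is true.
  16. (~Q \/ ~T \/ ~R) — ~T is true.
  17. (S \/ T \/ ~R) — ~R is true.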